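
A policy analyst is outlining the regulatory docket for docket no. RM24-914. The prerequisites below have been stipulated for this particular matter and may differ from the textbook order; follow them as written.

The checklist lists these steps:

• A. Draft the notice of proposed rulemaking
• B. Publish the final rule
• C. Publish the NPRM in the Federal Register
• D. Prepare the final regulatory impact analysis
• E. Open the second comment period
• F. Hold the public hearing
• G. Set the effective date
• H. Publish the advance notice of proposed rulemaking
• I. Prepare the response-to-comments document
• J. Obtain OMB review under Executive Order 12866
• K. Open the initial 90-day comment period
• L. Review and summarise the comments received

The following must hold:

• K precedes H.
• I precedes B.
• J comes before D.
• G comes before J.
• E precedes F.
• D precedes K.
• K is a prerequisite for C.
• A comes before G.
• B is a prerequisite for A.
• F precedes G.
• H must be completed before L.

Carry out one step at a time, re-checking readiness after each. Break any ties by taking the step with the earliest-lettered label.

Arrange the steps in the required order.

E, F, I, B, A, G, J, D, K, C, H, L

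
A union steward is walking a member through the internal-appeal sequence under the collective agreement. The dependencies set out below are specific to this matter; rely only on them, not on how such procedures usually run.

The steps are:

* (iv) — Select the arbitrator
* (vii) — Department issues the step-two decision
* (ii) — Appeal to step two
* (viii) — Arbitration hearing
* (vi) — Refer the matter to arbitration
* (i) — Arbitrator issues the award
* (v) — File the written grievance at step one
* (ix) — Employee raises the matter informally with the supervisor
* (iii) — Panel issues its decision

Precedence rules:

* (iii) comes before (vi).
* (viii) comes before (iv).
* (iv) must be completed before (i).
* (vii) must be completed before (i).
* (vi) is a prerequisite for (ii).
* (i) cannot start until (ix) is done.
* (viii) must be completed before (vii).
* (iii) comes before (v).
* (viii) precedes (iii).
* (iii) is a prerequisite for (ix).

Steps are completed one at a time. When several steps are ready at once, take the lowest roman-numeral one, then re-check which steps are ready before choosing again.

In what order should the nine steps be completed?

(viii) (iii) (iv) (v) (vi) (ii) (vii) (ix) (i)

(viii) has no prerequisites → (viii) first.
Now (iii), (iv) and (vii) have their prerequisites met. (iii) has the earlier label, so (iii) next.
Ready: (iv), (v), (vi), (vii) and (ix). (iv) has the earlier label → (iv).
Ready: (v), (vi), (vii) and (ix). (v) has the earlier label → (v).
(vi), (vii) and (ix) are all available; (vi) has the earlier label → (vi).
Ready: (ii), (vii) and (ix). (ii) has the earlier label → (ii).
Ready: (vii) and (ix). (vii) has the earlier label → (vii).
(ix) is the only step now ready → (ix).
That leaves (i) as the only ready step → (i).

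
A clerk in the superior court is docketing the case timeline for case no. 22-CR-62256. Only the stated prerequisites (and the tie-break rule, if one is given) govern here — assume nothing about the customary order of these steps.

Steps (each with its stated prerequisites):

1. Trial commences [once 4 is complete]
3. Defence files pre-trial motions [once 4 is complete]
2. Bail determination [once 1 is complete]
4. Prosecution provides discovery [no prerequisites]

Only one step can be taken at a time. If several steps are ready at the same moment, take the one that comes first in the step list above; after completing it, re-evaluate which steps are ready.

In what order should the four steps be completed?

4 has no prerequisites → 4 first.
1 and 3 are both available; 1 is listed earlier → 1.
Now 3 and 2 have their prerequisites met. 3 is listed earlier, so 3 next.
2 needed 1, now all done → 2.

4 1 3 2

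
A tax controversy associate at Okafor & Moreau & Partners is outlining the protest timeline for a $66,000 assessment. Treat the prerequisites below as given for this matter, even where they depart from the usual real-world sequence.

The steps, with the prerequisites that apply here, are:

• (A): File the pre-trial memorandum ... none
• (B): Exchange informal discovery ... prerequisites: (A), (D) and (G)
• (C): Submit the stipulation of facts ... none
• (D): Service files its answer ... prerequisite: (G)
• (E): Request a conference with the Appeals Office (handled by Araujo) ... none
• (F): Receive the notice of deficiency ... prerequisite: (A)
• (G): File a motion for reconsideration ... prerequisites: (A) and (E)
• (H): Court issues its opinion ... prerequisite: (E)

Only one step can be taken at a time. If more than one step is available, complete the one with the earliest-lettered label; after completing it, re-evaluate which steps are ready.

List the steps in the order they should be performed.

(A), (C), (E), (F), (G), (D), (B), (H)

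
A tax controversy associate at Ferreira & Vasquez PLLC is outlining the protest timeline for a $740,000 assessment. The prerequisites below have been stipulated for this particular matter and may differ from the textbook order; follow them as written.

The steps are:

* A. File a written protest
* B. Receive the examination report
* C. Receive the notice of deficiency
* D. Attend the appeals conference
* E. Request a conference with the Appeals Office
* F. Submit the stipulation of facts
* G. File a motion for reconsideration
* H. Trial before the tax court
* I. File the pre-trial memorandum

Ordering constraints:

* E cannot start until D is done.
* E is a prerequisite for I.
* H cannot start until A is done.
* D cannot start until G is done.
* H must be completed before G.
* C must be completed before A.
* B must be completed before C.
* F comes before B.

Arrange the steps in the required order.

F is the only step with nothing outstanding, so it goes first.
B is the only step now ready → B.
Next only C has its prerequisites met → C.
That leaves A as the only ready step → A.
H is the only step now ready → H.
G is the only step now ready → G.
D needed G, now all done → D.
Next only E has its prerequisites met → E.
That leaves I as the only ready step → I.

F B C A H G D E I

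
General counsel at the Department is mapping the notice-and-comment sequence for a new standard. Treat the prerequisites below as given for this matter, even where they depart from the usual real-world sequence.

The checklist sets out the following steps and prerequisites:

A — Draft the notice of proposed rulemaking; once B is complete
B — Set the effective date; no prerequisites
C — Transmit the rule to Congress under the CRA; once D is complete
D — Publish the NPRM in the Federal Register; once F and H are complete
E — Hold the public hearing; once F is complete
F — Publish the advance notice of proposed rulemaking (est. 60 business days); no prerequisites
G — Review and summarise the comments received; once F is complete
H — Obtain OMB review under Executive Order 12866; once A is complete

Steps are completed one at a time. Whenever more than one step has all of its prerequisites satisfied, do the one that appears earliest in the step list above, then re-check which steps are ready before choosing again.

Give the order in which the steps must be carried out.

B, A, F, E, G, H, D, C

Nothing is required for B and F. B is listed earlier → B first.
A and F are both available; A is listed earlier → A.
H now also ready, so the ready set is {F, H}; F is listed earlier → F.
Now E, G and H have their prerequisites met. E is listed earlier, so E next.
Ready: G and H. G is listed earlier → G.
H is the only step now ready → H.
D is the only step now ready → D.
C is the only step now ready → C.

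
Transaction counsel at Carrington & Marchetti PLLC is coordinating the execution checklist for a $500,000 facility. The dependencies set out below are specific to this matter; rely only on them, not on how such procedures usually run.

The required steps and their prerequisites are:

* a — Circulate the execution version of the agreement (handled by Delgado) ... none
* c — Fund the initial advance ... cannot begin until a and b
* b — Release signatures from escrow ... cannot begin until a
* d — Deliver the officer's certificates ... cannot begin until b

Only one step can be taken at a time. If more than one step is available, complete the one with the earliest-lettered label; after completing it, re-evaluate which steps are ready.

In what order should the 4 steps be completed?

a is the only step with nothing outstanding, so it goes first.
b needed a, now all done → b.
Ready: c and d. c has the earlier label → c.
d is the only step now ready → d.

a, b, c, d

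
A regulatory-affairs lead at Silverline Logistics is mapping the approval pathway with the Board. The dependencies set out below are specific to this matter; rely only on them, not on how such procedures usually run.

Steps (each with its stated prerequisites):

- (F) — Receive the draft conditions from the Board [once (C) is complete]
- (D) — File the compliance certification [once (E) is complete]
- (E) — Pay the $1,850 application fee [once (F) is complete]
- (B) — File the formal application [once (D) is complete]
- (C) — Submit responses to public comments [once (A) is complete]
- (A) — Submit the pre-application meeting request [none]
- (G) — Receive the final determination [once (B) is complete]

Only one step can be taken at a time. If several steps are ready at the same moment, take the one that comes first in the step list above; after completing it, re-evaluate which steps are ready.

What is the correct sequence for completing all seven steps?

(A) (C) (F) (E) (D) (B) (G)

(A) has no prerequisites → (A) first.
(C) is the only step now ready → (C).
That leaves (F) as the only ready step → (F).
(E) needed (F), now all done → (E).
That leaves (D) as the only ready step → (D).
(B) needed (D), now all done → (B).
That leaves (G) as the only ready step → (G).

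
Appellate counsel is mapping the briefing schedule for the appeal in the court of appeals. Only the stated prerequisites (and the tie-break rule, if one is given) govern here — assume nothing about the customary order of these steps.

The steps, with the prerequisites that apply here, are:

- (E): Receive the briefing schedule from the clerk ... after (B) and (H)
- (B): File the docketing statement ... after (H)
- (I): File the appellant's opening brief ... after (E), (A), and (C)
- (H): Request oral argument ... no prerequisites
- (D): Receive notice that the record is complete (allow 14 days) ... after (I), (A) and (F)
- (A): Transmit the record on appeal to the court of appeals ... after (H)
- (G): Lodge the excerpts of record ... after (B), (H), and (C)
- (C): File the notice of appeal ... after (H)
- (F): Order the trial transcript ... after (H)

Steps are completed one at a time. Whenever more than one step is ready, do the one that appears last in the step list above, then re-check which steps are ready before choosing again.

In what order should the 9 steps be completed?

(H) is the only step with nothing outstanding, so it goes first.
Now (F), (C), (A) and (B) have their prerequisites met. (F) is listed later, so (F) next.
Now (C), (A) and (B) have their prerequisites met. (C) is listed later, so (C) next.
Ready: (A) and (B). (A) is listed later → (A).
(B) needed (H), now all done → (B).
(G) and (E) are both available; (G) is listed later → (G).
Next only (E) has its prerequisites met → (E).
That leaves (I) as the only ready step → (I).
That leaves (D) as the only ready step → (D).

(H), (F), (C), (A), (B), (G), (E), (I), (D)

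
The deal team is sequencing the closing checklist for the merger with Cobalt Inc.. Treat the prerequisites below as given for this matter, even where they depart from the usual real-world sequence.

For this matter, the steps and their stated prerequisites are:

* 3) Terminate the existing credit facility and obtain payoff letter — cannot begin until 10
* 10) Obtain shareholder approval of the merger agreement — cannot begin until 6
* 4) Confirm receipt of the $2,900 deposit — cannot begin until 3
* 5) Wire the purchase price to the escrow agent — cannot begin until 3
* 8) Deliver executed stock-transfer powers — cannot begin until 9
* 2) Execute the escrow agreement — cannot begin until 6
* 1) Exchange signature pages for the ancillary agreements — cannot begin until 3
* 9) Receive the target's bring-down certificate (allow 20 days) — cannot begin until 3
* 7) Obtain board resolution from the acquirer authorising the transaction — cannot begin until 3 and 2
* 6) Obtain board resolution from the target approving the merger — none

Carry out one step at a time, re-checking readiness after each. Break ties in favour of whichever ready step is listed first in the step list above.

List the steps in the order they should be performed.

6 10 3 4 5 2 1 9 8 7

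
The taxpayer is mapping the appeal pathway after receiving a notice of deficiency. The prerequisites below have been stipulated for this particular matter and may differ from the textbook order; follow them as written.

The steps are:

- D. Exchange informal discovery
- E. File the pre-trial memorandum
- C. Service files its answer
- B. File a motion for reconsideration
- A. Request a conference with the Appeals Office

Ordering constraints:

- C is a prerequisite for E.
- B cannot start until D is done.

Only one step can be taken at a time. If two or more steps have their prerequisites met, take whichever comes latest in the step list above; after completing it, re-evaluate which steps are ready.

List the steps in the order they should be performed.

Nothing is required for A, C and D. A is listed later → A first.
C and D are both available; C is listed later → C.
E now also ready, so the ready set is {E, D}; E is listed later → E.
That leaves D as the only ready step → D.
B needed D, now all done → B.

A, C, E, D, B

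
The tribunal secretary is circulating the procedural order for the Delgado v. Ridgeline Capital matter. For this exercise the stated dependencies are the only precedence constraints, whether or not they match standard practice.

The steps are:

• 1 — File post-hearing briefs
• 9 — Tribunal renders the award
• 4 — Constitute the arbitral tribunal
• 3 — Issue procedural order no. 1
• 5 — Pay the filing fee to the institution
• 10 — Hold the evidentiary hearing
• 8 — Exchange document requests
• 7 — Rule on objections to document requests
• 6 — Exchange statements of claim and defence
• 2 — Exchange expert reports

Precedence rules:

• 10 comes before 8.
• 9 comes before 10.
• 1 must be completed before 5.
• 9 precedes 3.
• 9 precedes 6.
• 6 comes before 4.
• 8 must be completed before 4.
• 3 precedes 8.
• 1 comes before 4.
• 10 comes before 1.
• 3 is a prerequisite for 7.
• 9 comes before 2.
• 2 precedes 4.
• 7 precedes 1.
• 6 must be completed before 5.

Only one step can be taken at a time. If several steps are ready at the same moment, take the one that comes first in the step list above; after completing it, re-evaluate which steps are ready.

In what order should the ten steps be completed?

Only 9 has no prerequisites, so it is first.
Ready: 3, 10, 6 and 2. 3 is listed earlier → 3.
Ready: 10, 7, 6 and 2. 10 is listed earlier → 10.
Ready: 8, 7, 6 and 2. 8 is listed earlier → 8.
Now 7, 6 and 2 have their prerequisites met. 7 is listed earlier, so 7 next.
1 now also ready, so the ready set is {1, 6, 2}; 1 is listed earlier → 1.
Now 6 and 2 have their prerequisites met. 6 is listed earlier, so 6 next.
5 now also ready, so the ready set is {5, 2}; 5 is listed earlier → 5.
Next only 2 has its prerequisites met → 2.
Next only 4 has its prerequisites met → 4.

9 3 10 8 7 1 6 5 2 4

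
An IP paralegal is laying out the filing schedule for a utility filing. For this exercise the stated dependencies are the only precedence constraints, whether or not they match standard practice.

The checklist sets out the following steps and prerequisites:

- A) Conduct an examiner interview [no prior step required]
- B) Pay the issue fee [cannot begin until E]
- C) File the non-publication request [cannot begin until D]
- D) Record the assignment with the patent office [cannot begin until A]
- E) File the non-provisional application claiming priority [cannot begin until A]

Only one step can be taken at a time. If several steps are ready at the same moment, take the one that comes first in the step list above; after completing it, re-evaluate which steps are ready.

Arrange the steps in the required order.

A has no prerequisites → A first.
Now D and E have their prerequisites met. D is listed earlier, so D next.
Ready: C and E. C is listed earlier → C.
E needed A, now all done → E.
B needed E, now all done → B.

A, D, C, E, B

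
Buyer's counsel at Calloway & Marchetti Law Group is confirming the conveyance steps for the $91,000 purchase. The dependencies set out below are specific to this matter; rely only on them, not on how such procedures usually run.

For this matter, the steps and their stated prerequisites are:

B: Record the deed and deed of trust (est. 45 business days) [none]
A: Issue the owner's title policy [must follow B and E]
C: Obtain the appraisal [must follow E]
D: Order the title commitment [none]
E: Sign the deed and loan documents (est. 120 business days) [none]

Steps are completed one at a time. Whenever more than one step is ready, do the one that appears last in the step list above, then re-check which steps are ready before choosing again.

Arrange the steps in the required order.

E, D, C, B, A

E, D and B have no prerequisites; E is listed later, so E is first.
C now also ready, so the ready set is {D, C, B}; D is listed later → D.
C and B are both available; C is listed later → C.
Next only B has its prerequisites met → B.
A needed E and B, now all done → A.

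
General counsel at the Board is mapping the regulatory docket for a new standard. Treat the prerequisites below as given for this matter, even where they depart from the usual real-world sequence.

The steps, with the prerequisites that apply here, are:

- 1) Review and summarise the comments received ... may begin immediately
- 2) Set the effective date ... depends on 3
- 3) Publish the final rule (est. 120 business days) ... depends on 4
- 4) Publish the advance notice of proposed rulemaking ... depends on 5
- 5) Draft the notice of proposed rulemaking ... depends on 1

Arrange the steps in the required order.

1 is the only step with nothing outstanding, so it goes first.
Next only 5 has its prerequisites met → 5.
4 is the only step now ready → 4.
3 needed 4, now all done → 3.
2 needed 3, now all done → 2.

1 5 4 3 2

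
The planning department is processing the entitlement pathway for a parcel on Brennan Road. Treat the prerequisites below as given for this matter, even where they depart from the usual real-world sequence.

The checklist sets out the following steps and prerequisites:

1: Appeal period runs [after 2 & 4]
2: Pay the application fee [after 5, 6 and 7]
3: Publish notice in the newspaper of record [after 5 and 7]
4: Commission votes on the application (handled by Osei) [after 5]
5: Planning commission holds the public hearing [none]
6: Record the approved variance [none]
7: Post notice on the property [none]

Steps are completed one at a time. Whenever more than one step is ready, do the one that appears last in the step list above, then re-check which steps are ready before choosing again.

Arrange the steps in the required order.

Nothing is required for 7, 6 and 5. 7 is listed later → 7 first.
6 and 5 are both available; 6 is listed later → 6.
That leaves 5 as the only ready step → 5.
Now 4, 3 and 2 have their prerequisites met. 4 is listed later, so 4 next.
Ready: 3 and 2. 3 is listed later → 3.
2 needed 7, 6 and 5, now all done → 2.
1 needed 4 and 2, now all done → 1.

7 → 6 → 5 → 4 → 3 → 2 → 1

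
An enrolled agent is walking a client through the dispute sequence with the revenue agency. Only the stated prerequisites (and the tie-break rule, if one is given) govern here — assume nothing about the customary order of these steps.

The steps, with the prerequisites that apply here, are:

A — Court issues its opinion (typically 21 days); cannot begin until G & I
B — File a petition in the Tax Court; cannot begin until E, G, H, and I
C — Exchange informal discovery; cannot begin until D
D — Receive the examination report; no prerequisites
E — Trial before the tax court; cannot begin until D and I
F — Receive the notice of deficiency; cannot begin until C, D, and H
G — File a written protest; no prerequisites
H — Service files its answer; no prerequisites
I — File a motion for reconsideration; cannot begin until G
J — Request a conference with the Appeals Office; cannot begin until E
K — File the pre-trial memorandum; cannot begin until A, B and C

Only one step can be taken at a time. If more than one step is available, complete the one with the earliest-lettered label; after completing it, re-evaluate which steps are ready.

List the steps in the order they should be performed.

Nothing is required for D, G and H. D has the earlier label → D first.
Now C, G and H have their prerequisites met. C has the earlier label, so C next.
Now G and H have their prerequisites met. G has the earlier label, so G next.
I now also ready, so the ready set is {H, I}; H has the earlier label → H.
F now also ready, so the ready set is {F, I}; F has the earlier label → F.
Next only I has its prerequisites met → I.
Ready: A and E. A has the earlier label → A.
E needed D and I, now all done → E.
B and J are both available; B has the earlier label → B.
J and K are both available; J has the earlier label → J.
K needed A, B and C, now all done → K.

D C G H F I A E B J K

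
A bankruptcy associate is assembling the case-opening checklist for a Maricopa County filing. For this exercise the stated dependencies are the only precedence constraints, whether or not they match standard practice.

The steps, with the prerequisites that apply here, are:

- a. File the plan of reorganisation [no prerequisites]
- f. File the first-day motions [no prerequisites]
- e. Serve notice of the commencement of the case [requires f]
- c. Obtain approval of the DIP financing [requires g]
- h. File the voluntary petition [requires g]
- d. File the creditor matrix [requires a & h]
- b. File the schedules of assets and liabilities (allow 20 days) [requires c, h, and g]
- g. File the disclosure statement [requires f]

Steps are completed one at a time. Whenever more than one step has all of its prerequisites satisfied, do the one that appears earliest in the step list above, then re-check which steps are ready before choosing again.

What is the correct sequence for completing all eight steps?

a and f have no prerequisites; a is listed earlier, so a is first.
That leaves f as the only ready step → f.
e and g are both available; e is listed earlier → e.
Next only g has its prerequisites met → g.
Now c and h have their prerequisites met. c is listed earlier, so c next.
h is the only step now ready → h.
Ready: d and b. d is listed earlier → d.
b is the only step now ready → b.

a f e g c h d b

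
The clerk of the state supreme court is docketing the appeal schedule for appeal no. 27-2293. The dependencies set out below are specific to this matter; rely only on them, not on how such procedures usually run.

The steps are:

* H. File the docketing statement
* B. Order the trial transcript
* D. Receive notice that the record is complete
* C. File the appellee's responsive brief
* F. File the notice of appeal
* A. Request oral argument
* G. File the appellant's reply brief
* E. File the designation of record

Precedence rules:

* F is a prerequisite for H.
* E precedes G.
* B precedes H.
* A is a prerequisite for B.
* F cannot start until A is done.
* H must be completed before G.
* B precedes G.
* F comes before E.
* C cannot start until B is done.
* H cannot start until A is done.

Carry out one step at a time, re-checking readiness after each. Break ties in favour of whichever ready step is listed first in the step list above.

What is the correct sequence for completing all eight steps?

D, A, B, C, F, H, E, G

Nothing is required for D and A. D is listed earlier → D first.
That leaves A as the only ready step → A.
Now B and F have their prerequisites met. B is listed earlier, so B next.
C now also ready, so the ready set is {C, F}; C is listed earlier → C.
F is the only step now ready → F.
Ready: H and E. H is listed earlier → H.
E needed F, now all done → E.
Next only G has its prerequisites met → G.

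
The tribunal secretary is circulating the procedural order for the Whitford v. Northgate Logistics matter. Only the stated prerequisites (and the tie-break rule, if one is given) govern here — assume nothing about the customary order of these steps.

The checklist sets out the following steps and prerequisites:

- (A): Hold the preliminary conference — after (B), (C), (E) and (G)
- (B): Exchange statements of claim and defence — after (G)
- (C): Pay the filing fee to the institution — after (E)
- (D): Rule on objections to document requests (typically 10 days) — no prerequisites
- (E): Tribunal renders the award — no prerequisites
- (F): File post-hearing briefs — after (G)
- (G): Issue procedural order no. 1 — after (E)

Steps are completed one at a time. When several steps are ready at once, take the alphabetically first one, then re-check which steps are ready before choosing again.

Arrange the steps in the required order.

(D) (E) (C) (G) (B) (A) (F)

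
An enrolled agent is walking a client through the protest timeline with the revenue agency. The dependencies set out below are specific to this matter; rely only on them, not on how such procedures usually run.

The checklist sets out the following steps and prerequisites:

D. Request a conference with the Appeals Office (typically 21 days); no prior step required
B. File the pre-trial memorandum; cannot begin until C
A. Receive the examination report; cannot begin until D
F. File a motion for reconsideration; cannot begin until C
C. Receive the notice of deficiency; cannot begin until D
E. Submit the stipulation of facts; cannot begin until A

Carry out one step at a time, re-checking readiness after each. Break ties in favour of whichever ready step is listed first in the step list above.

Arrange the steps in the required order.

D, A, C, B, F, E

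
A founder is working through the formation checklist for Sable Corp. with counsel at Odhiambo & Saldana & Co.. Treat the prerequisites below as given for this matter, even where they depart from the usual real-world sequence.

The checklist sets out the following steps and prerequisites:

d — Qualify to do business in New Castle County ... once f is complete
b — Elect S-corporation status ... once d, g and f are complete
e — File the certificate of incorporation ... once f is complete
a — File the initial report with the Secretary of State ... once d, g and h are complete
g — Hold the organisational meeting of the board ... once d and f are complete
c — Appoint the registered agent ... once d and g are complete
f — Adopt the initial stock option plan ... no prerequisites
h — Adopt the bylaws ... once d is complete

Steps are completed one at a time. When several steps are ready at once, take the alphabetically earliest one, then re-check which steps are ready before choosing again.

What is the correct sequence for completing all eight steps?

f has no prerequisites → f first.
d and e are both available; d has the earlier label → d.
g and h now also ready, so the ready set is {e, g, h}; e has the earlier label → e.
Ready: g and h. g has the earlier label → g.
b and c now also ready, so the ready set is {b, c, h}; b has the earlier label → b.
Now c and h have their prerequisites met. c has the earlier label, so c next.
That leaves h as the only ready step → h.
a needed d, g and h, now all done → a.

f → d → e → g → b → c → h → a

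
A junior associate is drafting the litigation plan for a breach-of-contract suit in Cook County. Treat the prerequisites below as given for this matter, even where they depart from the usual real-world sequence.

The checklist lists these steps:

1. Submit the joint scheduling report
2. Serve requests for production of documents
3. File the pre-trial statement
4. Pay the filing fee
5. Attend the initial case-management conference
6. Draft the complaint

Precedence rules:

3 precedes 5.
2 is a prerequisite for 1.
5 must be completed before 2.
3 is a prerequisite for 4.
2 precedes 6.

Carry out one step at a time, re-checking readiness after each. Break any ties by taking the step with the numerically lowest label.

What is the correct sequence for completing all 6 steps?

Only 3 has no prerequisites, so it is first.
4 and 5 are both available; 4 has the earlier label → 4.
5 needed 3, now all done → 5.
2 needed 5, now all done → 2.
Now 1 and 6 have their prerequisites met. 1 has the earlier label, so 1 next.
Next only 6 has its prerequisites met → 6.

3, 4, 5, 2, 1, 6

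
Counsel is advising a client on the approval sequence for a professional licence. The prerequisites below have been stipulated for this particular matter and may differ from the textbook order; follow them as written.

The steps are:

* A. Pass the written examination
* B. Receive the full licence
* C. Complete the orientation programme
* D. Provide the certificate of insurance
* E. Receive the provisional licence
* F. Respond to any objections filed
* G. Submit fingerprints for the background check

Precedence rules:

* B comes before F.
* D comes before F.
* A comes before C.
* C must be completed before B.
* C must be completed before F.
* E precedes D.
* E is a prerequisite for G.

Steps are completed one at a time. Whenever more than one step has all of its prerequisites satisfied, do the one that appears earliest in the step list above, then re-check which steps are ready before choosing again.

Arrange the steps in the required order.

A C B E D F G

Nothing is required for A and E. A is listed earlier → A first.
Ready: C and E. C is listed earlier → C.
Ready: B and E. B is listed earlier → B.
E is the only step now ready → E.
D and G are both available; D is listed earlier → D.
F now also ready, so the ready set is {F, G}; F is listed earlier → F.
G needed E, now all done → G.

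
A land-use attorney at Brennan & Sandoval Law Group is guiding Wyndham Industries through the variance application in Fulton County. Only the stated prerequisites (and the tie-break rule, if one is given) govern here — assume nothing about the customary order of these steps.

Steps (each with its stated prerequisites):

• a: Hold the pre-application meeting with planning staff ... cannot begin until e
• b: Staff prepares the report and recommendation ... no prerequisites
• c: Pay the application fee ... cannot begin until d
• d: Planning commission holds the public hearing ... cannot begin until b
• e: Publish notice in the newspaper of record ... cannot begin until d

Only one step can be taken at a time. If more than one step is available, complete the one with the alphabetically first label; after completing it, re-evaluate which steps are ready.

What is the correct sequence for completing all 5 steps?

b, d, c, e, a

b has no prerequisites → b first.
d is the only step now ready → d.
c and e are both available; c has the earlier label → c.
e needed d, now all done → e.
That leaves a as the only ready step → a.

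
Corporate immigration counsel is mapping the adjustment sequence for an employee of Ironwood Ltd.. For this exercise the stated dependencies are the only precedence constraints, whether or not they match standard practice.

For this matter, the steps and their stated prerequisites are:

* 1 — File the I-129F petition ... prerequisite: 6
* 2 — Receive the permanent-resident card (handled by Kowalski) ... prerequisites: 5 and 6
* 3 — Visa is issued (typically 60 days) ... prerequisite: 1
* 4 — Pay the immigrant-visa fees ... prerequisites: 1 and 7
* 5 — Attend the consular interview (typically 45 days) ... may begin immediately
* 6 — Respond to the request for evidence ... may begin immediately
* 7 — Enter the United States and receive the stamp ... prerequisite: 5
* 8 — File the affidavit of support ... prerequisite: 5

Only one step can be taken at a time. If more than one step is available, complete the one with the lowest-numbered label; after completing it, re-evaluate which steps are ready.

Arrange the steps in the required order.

5 and 6 have no prerequisites; 5 has the earlier label, so 5 is first.
7 and 8 now also ready, so the ready set is {6, 7, 8}; 6 has the earlier label → 6.
1 and 2 now also ready, so the ready set is {1, 2, 7, 8}; 1 has the earlier label → 1.
Ready: 2, 3, 7 and 8. 2 has the earlier label → 2.
3, 7 and 8 are all available; 3 has the earlier label → 3.
Now 7 and 8 have their prerequisites met. 7 has the earlier label, so 7 next.
Now 4 and 8 have their prerequisites met. 4 has the earlier label, so 4 next.
8 is the only step now ready → 8.

5, 6, 1, 2, 3, 7, 4, 8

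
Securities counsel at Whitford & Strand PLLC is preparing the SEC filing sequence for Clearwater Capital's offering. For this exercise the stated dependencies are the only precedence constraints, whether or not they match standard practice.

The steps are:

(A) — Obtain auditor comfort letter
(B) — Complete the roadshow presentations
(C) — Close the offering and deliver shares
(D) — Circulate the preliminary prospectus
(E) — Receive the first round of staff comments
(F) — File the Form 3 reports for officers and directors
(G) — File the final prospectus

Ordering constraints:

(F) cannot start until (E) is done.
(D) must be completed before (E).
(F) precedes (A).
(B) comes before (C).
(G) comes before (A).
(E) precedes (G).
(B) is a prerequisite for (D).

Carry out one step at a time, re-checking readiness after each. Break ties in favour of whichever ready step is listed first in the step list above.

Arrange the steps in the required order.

(B) → (C) → (D) → (E) → (F) → (G) → (A)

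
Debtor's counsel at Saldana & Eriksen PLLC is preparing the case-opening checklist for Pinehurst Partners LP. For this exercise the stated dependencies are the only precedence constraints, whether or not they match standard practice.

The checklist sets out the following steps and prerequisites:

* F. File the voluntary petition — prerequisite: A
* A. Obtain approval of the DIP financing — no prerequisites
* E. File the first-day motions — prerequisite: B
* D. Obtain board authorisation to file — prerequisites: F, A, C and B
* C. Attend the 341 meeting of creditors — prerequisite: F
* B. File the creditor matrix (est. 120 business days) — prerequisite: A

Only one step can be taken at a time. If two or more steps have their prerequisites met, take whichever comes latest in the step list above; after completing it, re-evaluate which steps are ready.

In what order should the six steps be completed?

A, B, E, F, C, D

A has no prerequisites → A first.
B and F are both available; B is listed later → B.
E now also ready, so the ready set is {E, F}; E is listed later → E.
F is the only step now ready → F.
C needed F, now all done → C.
That leaves D as the only ready step → D.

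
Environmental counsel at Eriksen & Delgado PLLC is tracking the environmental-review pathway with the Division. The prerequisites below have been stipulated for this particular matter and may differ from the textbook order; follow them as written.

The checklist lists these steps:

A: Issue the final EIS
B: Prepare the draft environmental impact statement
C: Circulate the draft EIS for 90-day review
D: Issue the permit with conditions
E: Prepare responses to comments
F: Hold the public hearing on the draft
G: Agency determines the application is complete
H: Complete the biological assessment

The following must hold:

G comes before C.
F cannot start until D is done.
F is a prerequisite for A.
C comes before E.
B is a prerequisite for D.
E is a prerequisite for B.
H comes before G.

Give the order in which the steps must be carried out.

H has no prerequisites → H first.
Next only G has its prerequisites met → G.
Next only C has its prerequisites met → C.
E is the only step now ready → E.
B needed E, now all done → B.
D needed B, now all done → D.
That leaves F as the only ready step → F.
A needed F, now all done → A.

H, G, C, E, B, D, F, A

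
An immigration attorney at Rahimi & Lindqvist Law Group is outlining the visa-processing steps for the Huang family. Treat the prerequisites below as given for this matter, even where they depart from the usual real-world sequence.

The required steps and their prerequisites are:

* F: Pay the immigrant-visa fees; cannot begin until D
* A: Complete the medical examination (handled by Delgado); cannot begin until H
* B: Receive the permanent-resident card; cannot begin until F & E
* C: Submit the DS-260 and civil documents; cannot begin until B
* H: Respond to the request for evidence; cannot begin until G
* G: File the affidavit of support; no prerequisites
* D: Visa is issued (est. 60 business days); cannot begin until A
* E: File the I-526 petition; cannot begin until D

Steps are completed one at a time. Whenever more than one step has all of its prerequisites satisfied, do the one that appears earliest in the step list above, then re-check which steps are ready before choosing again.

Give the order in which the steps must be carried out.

Only G has no prerequisites, so it is first.
Next only H has its prerequisites met → H.
A needed H, now all done → A.
D needed A, now all done → D.
Ready: F and E. F is listed earlier → F.
E needed D, now all done → E.
That leaves B as the only ready step → B.
C needed B, now all done → C.

G, H, A, D, F, E, B, C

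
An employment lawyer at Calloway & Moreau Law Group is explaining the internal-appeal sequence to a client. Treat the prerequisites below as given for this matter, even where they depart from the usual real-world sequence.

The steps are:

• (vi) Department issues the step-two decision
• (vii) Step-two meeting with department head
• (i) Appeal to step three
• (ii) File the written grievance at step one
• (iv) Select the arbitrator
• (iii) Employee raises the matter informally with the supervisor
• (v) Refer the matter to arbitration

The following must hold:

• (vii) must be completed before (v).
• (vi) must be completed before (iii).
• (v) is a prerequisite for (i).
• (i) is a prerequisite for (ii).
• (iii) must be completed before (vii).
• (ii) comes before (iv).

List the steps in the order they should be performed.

(vi), (iii), (vii), (v), (i), (ii), (iv)

Only (vi) has no prerequisites, so it is first.
(iii) needed (vi), now all done → (iii).
Next only (vii) has its prerequisites met → (vii).
That leaves (v) as the only ready step → (v).
(i) needed (v), now all done → (i).
(ii) is the only step now ready → (ii).
That leaves (iv) as the only ready step → (iv).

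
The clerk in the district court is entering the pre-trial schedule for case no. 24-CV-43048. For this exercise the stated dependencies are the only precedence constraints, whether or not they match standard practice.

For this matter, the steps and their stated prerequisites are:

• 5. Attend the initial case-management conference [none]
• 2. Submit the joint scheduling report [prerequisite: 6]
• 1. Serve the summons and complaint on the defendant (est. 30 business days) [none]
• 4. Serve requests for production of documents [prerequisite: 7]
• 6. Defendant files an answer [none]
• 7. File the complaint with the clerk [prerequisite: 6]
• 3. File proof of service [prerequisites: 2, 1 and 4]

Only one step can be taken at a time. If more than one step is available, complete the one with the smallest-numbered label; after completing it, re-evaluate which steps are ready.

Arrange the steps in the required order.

1, 5, 6, 2, 7, 4, 3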